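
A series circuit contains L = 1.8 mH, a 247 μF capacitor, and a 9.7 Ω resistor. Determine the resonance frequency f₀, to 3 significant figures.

239 Hz

ω₀ = 1/√(LC) = 1/√(0.0018 × 0.000247) = 1500 rad/s
f₀ = ω₀/(2π) = 239 Hz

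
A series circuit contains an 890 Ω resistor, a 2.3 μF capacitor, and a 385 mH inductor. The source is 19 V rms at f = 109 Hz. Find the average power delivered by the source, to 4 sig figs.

ω = 2πf = 684.9 rad/s
X_L = ωL = 263.7 Ω
X_C = 1/(ωC) = 634.8 Ω
Net reactance X = X_L − X_C = -371.2 Ω
Z = 890.0 − j371.2 Ω
|Z| = √(890.0² + 371.2²) = 964.3 Ω
∠Z = arctan(-371.2/890.0) = -22.64°
I = V/|Z| = 19.70 mA
P = VI cos φ = 19 × 0.01970 × cos(-22.64°) = 345.5 mW

345.5 mW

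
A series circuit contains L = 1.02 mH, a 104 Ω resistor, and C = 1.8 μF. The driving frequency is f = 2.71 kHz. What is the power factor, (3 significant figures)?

ω = 2πf = 17030 rad/s
X_L = ωL = 17.4 Ω
X_C = 1/(ωC) = 32.6 Ω
Net reactance X = X_L − X_C = -15.3 Ω
Z = 104 − j15.3 Ω
|Z| = √(104² + 15.3²) = 105 Ω
∠Z = arctan(-15.3/104) = -8.35°
cos φ = cos(-8.35°) = 0.989

0.989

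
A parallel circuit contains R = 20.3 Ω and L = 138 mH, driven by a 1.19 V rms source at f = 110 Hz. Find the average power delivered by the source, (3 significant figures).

69.8 mW

ω = 2πf = 691.2 rad/s
X_L = ωL = 95.4 Ω
Parallel: admittances add. Y = 1/R + 1/(jωL)
Y = (0.0493 − j0.0105) S
|Y| = 0.0504 S → |Z| = 1/|Y| = 19.9 Ω, ∠Z = −∠Y = 12.0°
I = V/|Z| = 59.9 mA
P = VI cos φ = 1.19 × 0.0599 × cos(12.0°) = 69.8 mW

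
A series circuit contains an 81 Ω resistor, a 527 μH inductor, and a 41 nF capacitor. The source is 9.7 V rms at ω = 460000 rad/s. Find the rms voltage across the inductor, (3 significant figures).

11.4 V

X_L = ωL = 242 Ω
X_C = 1/(ωC) = 53.0 Ω
Net reactance X = X_L − X_C = 189 Ω
Z = 81.0 + j189 Ω
|Z| = √(81.0² + 189²) = 206 Ω
I = V/|Z| = 47.1 mA
V_L = I·|Z_L| = 0.0471 × 242 = 11.4 V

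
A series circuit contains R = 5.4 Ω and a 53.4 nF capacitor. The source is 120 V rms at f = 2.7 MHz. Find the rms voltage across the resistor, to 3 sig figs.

118 V

ω = 2πf = 1.696e+07 rad/s
X_C = 1/(ωC) = 1.10 Ω
Z = 5.40 − j1.10 Ω
|Z| = √(5.40² + 1.10²) = 5.51 Ω
I = V/|Z| = 21.8 A
V_R = I·|Z_R| = 21.8 × 5.40 = 118 V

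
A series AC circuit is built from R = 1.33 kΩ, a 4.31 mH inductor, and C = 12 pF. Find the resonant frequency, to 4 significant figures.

ω₀ = 1/√(LC) = 1/√(0.00431 × 1.2e-11) = 4.397e+06 rad/s
f₀ = ω₀/(2π) = 699.8 kHz

699.8 kHz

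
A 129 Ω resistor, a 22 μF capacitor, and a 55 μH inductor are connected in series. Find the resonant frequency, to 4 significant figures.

ω₀ = 1/√(LC) = 1/√(5.5e-05 × 2.2e-05) = 28750 rad/s
f₀ = ω₀/(2π) = 4.575 kHz

4.575 kHz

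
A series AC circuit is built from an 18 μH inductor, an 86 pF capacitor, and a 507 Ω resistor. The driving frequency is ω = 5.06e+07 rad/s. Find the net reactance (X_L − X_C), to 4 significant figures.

681.0 Ω

X_L = ωL = 910.8 Ω
X_C = 1/(ωC) = 229.8 Ω
X = 910.8 − 229.8 = 681.0 Ω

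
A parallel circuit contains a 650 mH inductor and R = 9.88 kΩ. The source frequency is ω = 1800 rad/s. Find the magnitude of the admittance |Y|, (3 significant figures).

X_L = ωL = 1170 Ω
Parallel: admittances add. Y = 1/R + 1/(jωL)
Y = (0.000101 − j0.000855) S
|Y| = 0.000861 S → |Z| = 1/|Y| = 1160 Ω, ∠Z = −∠Y = 83.2°

861 μS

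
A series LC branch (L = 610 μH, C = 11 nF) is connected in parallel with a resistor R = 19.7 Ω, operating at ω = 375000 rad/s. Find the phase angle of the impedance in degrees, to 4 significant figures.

-55.23°

X_L = ωL = 228.8 Ω
X_C = 1/(ωC) = 242.4 Ω
Branch 1: Z₁ = R = 19.70 Ω
Branch 2 (series LC): Z₂ = j(X_L − X_C) = −j13.67 Ω
Parallel: Z = Z₁Z₂/(Z₁+Z₂), |Z| = 11.23 Ω, ∠Z = -55.23°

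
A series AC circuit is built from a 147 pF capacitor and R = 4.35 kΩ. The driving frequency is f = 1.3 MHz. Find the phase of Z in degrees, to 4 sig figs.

ω = 2πf = 8.168e+06 rad/s
X_C = 1/(ωC) = 832.8 Ω
Z = 4350 − j832.8 Ω
|Z| = √(4350² + 832.8²) = 4429 Ω
∠Z = arctan(-832.8/4350) = -10.84°

-10.84°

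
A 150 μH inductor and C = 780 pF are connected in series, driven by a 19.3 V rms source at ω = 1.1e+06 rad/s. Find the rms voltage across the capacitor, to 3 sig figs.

22.5 V

X_L = ωL = 165 Ω
X_C = 1/(ωC) = 1170 Ω
Net reactance X = X_L − X_C = -1000 Ω
Z = − j1000 Ω
|Z| = √(0² + 1000²) = 1000 Ω
I = V/|Z| = 19.3 mA
V_C = I·|Z_C| = 0.0193 × 1170 = 22.5 V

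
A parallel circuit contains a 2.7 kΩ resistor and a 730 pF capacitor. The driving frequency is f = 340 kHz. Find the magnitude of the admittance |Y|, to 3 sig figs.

1.60 mS

ω = 2πf = 2.136e+06 rad/s
X_C = 1/(ωC) = 641 Ω
Parallel: admittances add. Y = 1/R + jωC
Y = (0.000370 + j0.00156) S
|Y| = 0.00160 S → |Z| = 1/|Y| = 624 Ω, ∠Z = −∠Y = -76.6°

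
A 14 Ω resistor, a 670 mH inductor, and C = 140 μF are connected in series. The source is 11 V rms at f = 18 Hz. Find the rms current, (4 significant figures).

583.6 mA

ω = 2πf = 113.1 rad/s
X_L = ωL = 75.78 Ω
X_C = 1/(ωC) = 63.16 Ω
Net reactance X = X_L − X_C = 12.62 Ω
Z = 14.00 + j12.62 Ω
|Z| = √(14.00² + 12.62²) = 18.85 Ω
I = V/|Z| = 11/18.85 = 583.6 mA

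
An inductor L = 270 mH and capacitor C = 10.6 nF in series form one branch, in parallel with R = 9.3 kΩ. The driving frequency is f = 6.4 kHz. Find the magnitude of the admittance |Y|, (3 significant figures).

ω = 2πf = 40210 rad/s
X_L = ωL = 10900 Ω
X_C = 1/(ωC) = 2350 Ω
Branch 1: Z₁ = R = 9300 Ω
Branch 2 (series LC): Z₂ = j(X_L − X_C) = j8510 Ω
Parallel: Z = Z₁Z₂/(Z₁+Z₂), |Z| = 6280 Ω, ∠Z = 47.5°
|Y| = 1/|Z| = 159 μS

159 μS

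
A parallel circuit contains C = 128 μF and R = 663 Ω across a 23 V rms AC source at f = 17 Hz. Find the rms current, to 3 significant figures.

316 mA

ω = 2πf = 106.8 rad/s
X_C = 1/(ωC) = 73.1 Ω
Parallel: admittances add. Y = 1/R + jωC
Y = (0.00151 + j0.0137) S
|Y| = 0.0138 S → |Z| = 1/|Y| = 72.7 Ω, ∠Z = −∠Y = -83.7°
I = V/|Z| = 23/72.7 = 316 mA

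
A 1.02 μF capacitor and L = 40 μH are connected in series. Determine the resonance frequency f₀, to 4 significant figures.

ω₀ = 1/√(LC) = 1/√(4e-05 × 1.02e-06) = 156600 rad/s
f₀ = ω₀/(2π) = 24.92 kHz

24.92 kHz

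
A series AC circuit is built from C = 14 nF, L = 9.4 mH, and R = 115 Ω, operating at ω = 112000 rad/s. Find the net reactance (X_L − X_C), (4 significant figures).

X_L = ωL = 1053 Ω
X_C = 1/(ωC) = 637.8 Ω
X = 1053 − 637.8 = 415.0 Ω

415.0 Ω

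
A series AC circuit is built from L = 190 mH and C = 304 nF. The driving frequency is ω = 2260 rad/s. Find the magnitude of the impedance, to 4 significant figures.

1026 Ω

X_L = ωL = 429.4 Ω
X_C = 1/(ωC) = 1456 Ω
Net reactance X = X_L − X_C = -1026 Ω
Z = − j1026 Ω
|Z| = √(0² + 1026²) = 1026 Ω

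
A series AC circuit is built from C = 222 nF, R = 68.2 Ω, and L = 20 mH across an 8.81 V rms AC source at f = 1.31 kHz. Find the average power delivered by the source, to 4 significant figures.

35.04 mW

ω = 2πf = 8231 rad/s
X_L = ωL = 164.6 Ω
X_C = 1/(ωC) = 547.3 Ω
Net reactance X = X_L − X_C = -382.6 Ω
Z = 68.20 − j382.6 Ω
|Z| = √(68.20² + 382.6²) = 388.7 Ω
∠Z = arctan(-382.6/68.20) = -79.89°
I = V/|Z| = 22.67 mA
P = VI cos φ = 8.81 × 0.02267 × cos(-79.89°) = 35.04 mW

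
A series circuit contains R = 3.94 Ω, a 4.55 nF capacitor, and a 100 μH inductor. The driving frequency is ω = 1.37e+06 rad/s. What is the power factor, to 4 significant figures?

X_L = ωL = 137.0 Ω
X_C = 1/(ωC) = 160.4 Ω
Net reactance X = X_L − X_C = -23.42 Ω
Z = 3.940 − j23.42 Ω
|Z| = √(3.940² + 23.42²) = 23.75 Ω
∠Z = arctan(-23.42/3.940) = -80.45°
cos φ = cos(-80.45°) = 0.1659

0.1659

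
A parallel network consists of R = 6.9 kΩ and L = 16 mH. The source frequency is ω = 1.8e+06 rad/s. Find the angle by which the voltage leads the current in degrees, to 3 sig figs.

13.5°

X_L = ωL = 28800 Ω
Parallel: admittances add. Y = 1/R + 1/(jωL)
Y = (0.000145 − j3.47e-05) S
|Y| = 0.000149 S → |Z| = 1/|Y| = 6710 Ω, ∠Z = −∠Y = 13.5°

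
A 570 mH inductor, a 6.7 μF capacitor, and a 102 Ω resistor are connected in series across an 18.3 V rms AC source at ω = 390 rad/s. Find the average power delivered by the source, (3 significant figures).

945 mW

X_L = ωL = 222 Ω
X_C = 1/(ωC) = 383 Ω
Net reactance X = X_L − X_C = -160 Ω
Z = 102 − j160 Ω
|Z| = √(102² + 160²) = 190 Ω
∠Z = arctan(-160/102) = -57.5°
I = V/|Z| = 96.3 mA
P = VI cos φ = 18.3 × 0.0963 × cos(-57.5°) = 945 mW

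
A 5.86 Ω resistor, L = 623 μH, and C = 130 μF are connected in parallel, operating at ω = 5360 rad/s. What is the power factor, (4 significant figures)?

0.3946

X_L = ωL = 3.339 Ω
X_C = 1/(ωC) = 1.435 Ω
Parallel: admittances add. Y = 1/R + 1/(jωL) + jωC
Y = (0.1706 + j0.3973) S
|Y| = 0.4324 S → |Z| = 1/|Y| = 2.313 Ω, ∠Z = −∠Y = -66.76°
cos φ = cos(-66.76°) = 0.3946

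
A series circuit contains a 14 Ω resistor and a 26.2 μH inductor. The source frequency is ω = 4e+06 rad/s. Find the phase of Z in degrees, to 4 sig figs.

82.39°

X_L = ωL = 104.8 Ω
Z = 14.00 + j104.8 Ω
|Z| = √(14.00² + 104.8²) = 105.7 Ω
∠Z = arctan(104.8/14.00) = 82.39°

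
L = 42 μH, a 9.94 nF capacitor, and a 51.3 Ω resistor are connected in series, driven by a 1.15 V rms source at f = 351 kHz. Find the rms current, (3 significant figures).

ω = 2πf = 2.205e+06 rad/s
X_L = ωL = 92.6 Ω
X_C = 1/(ωC) = 45.6 Ω
Net reactance X = X_L − X_C = 47.0 Ω
Z = 51.3 + j47.0 Ω
|Z| = √(51.3² + 47.0²) = 69.6 Ω
I = V/|Z| = 1.15/69.6 = 16.5 mA

16.5 mA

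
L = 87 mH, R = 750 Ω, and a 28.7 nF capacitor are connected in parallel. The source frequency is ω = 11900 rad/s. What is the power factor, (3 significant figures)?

0.906

X_L = ωL = 1040 Ω
X_C = 1/(ωC) = 2930 Ω
Parallel: admittances add. Y = 1/R + 1/(jωL) + jωC
Y = (0.00133 − j0.000624) S
|Y| = 0.00147 S → |Z| = 1/|Y| = 679 Ω, ∠Z = −∠Y = 25.1°
cos φ = cos(25.1°) = 0.906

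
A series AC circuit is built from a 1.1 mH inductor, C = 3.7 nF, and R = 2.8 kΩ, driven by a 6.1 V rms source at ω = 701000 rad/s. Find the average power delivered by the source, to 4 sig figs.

13.04 mW

X_L = ωL = 771.1 Ω
X_C = 1/(ωC) = 385.5 Ω
Net reactance X = X_L − X_C = 385.6 Ω
Z = 2800 + j385.6 Ω
|Z| = √(2800² + 385.6²) = 2826 Ω
∠Z = arctan(385.6/2800) = 7.840°
I = V/|Z| = 2.158 mA
P = VI cos φ = 6.1 × 0.002158 × cos(7.840°) = 13.04 mW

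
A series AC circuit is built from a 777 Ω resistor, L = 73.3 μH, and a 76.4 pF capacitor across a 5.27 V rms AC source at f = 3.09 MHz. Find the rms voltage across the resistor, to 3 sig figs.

3.79 V

ω = 2πf = 1.942e+07 rad/s
X_L = ωL = 1420 Ω
X_C = 1/(ωC) = 674 Ω
Net reactance X = X_L − X_C = 749 Ω
Z = 777 + j749 Ω
|Z| = √(777² + 749²) = 1080 Ω
I = V/|Z| = 4.88 mA
V_R = I·|Z_R| = 0.00488 × 777 = 3.79 V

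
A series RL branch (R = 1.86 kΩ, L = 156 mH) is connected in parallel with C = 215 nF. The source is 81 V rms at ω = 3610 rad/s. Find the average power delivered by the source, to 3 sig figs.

X_L = ωL = 563 Ω
X_C = 1/(ωC) = 1290 Ω
Branch 1 (R+jX_L): Z₁ = 1860 + j563 Ω, |Z₁| = 1940 Ω
Branch 2 (−jX_C): Z₂ = −j1290 Ω
Parallel: Z = Z₁Z₂/(Z₁+Z₂), |Z| = 1250 Ω, ∠Z = -51.9°
I = V/|Z| = 64.6 mA
P = VI cos φ = 81 × 0.0646 × cos(-51.9°) = 3.23 W

3.23 W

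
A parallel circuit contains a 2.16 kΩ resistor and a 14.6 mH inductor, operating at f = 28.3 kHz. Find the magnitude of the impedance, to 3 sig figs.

ω = 2πf = 177800 rad/s
X_L = ωL = 2600 Ω
Parallel: admittances add. Y = 1/R + 1/(jωL)
Y = (0.000463 − j0.000385) S
|Y| = 0.000602 S → |Z| = 1/|Y| = 1660 Ω, ∠Z = −∠Y = 39.8°

1660 Ω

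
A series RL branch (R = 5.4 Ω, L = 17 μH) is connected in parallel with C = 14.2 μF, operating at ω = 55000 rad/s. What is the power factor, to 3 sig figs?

0.233

X_L = ωL = 0.935 Ω
X_C = 1/(ωC) = 1.28 Ω
Branch 1 (R+jX_L): Z₁ = 5.40 + j0.935 Ω, |Z₁| = 5.48 Ω
Branch 2 (−jX_C): Z₂ = −j1.28 Ω
Parallel: Z = Z₁Z₂/(Z₁+Z₂), |Z| = 1.30 Ω, ∠Z = -76.5°
cos φ = cos(-76.5°) = 0.233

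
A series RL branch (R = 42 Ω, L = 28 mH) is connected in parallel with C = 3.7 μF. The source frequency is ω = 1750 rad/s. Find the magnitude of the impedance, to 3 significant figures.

X_L = ωL = 49.0 Ω
X_C = 1/(ωC) = 154 Ω
Branch 1 (R+jX_L): Z₁ = 42.0 + j49.0 Ω, |Z₁| = 64.5 Ω
Branch 2 (−jX_C): Z₂ = −j154 Ω
Parallel: Z = Z₁Z₂/(Z₁+Z₂), |Z| = 87.8 Ω, ∠Z = 27.7°

87.8 Ω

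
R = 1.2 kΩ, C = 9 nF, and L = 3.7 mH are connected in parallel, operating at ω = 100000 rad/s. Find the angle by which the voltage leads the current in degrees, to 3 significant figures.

65.2°

X_L = ωL = 370 Ω
X_C = 1/(ωC) = 1110 Ω
Parallel: admittances add. Y = 1/R + 1/(jωL) + jωC
Y = (0.000833 − j0.00180) S
|Y| = 0.00199 S → |Z| = 1/|Y| = 504 Ω, ∠Z = −∠Y = 65.2°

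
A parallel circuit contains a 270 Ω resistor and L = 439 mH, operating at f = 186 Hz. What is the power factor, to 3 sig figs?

0.885

ω = 2πf = 1169 rad/s
X_L = ωL = 513 Ω
Parallel: admittances add. Y = 1/R + 1/(jωL)
Y = (0.00370 − j0.00195) S
|Y| = 0.00419 S → |Z| = 1/|Y| = 239 Ω, ∠Z = −∠Y = 27.8°
cos φ = cos(27.8°) = 0.885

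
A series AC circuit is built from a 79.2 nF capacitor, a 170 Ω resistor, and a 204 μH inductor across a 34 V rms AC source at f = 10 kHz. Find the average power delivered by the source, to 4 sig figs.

3.057 W

ω = 2πf = 62830 rad/s
X_L = ωL = 12.82 Ω
X_C = 1/(ωC) = 201.0 Ω
Net reactance X = X_L − X_C = -188.1 Ω
Z = 170.0 − j188.1 Ω
|Z| = √(170.0² + 188.1²) = 253.6 Ω
∠Z = arctan(-188.1/170.0) = -47.90°
I = V/|Z| = 134.1 mA
P = VI cos φ = 34 × 0.1341 × cos(-47.90°) = 3.057 W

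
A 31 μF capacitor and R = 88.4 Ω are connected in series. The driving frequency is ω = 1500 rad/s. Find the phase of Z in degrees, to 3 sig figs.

-13.7°

X_C = 1/(ωC) = 21.5 Ω
Z = 88.4 − j21.5 Ω
|Z| = √(88.4² + 21.5²) = 91.0 Ω
∠Z = arctan(-21.5/88.4) = -13.7°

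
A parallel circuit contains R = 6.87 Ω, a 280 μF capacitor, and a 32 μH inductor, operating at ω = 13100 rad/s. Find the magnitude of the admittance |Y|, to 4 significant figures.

X_L = ωL = 0.4192 Ω
X_C = 1/(ωC) = 0.2726 Ω
Parallel: admittances add. Y = 1/R + 1/(jωL) + jωC
Y = (0.1456 + j1.283) S
|Y| = 1.291 S → |Z| = 1/|Y| = 0.7748 Ω, ∠Z = −∠Y = -83.52°

1.291 S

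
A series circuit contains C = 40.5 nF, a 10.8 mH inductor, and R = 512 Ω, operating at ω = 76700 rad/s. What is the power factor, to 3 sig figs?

0.711

X_L = ωL = 828 Ω
X_C = 1/(ωC) = 322 Ω
Net reactance X = X_L − X_C = 506 Ω
Z = 512 + j506 Ω
|Z| = √(512² + 506²) = 720 Ω
∠Z = arctan(506/512) = 44.7°
cos φ = cos(44.7°) = 0.711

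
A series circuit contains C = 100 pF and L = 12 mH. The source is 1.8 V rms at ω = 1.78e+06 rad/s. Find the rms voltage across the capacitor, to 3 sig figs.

X_L = ωL = 21400 Ω
X_C = 1/(ωC) = 5620 Ω
Net reactance X = X_L − X_C = 15700 Ω
Z = j15700 Ω
|Z| = √(0² + 15700²) = 15700 Ω
I = V/|Z| = 114 μA
V_C = I·|Z_C| = 0.000114 × 5620 = 0.642 V

0.642 V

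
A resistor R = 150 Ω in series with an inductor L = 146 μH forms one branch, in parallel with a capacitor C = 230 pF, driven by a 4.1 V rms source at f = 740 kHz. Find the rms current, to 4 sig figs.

ω = 2πf = 4.65e+06 rad/s
X_L = ωL = 678.8 Ω
X_C = 1/(ωC) = 935.1 Ω
Branch 1 (R+jX_L): Z₁ = 150.0 + j678.8 Ω, |Z₁| = 695.2 Ω
Branch 2 (−jX_C): Z₂ = −j935.1 Ω
Parallel: Z = Z₁Z₂/(Z₁+Z₂), |Z| = 2189 Ω, ∠Z = 47.20°
I = V/|Z| = 4.1/2189 = 1.873 mA

1.873 mA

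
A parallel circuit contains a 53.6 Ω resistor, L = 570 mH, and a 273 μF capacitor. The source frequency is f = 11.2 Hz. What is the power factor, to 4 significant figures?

0.9561

ω = 2πf = 70.37 rad/s
X_L = ωL = 40.11 Ω
X_C = 1/(ωC) = 52.05 Ω
Parallel: admittances add. Y = 1/R + 1/(jωL) + jωC
Y = (0.01866 − j0.005719) S
|Y| = 0.01951 S → |Z| = 1/|Y| = 51.25 Ω, ∠Z = −∠Y = 17.04°
cos φ = cos(17.04°) = 0.9561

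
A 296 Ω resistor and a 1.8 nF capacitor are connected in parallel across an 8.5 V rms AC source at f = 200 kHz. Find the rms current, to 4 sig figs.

ω = 2πf = 1.257e+06 rad/s
X_C = 1/(ωC) = 442.1 Ω
Parallel: admittances add. Y = 1/R + jωC
Y = (0.003378 + j0.002262) S
|Y| = 0.004066 S → |Z| = 1/|Y| = 246.0 Ω, ∠Z = −∠Y = -33.80°
I = V/|Z| = 8.5/246.0 = 34.56 mA

34.56 mA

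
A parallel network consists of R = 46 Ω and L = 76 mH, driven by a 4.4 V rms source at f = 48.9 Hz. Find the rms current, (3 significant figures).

ω = 2πf = 307.2 rad/s
X_L = ωL = 23.4 Ω
Parallel: admittances add. Y = 1/R + 1/(jωL)
Y = (0.0217 − j0.0428) S
|Y| = 0.0480 S → |Z| = 1/|Y| = 20.8 Ω, ∠Z = −∠Y = 63.1°
I = V/|Z| = 4.4/20.8 = 211 mA

211 mA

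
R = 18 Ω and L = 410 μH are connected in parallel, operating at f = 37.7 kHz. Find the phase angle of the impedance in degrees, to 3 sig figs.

ω = 2πf = 236900 rad/s
X_L = ωL = 97.1 Ω
Parallel: admittances add. Y = 1/R + 1/(jωL)
Y = (0.0556 − j0.0103) S
|Y| = 0.0565 S → |Z| = 1/|Y| = 17.7 Ω, ∠Z = −∠Y = 10.5°

10.5°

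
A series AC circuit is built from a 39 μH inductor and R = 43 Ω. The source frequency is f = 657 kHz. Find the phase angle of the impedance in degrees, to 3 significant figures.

75.0°

ω = 2πf = 4.128e+06 rad/s
X_L = ωL = 161 Ω
Z = 43.0 + j161 Ω
|Z| = √(43.0² + 161²) = 167 Ω
∠Z = arctan(161/43.0) = 75.0°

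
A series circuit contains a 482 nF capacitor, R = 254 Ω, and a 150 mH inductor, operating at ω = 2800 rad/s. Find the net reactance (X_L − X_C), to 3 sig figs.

-321 Ω

X_L = ωL = 420 Ω
X_C = 1/(ωC) = 741 Ω
X = 420 − 741 = -321 Ω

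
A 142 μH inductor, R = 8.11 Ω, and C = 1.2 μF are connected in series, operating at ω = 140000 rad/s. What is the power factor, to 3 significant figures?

0.503

X_L = ωL = 19.9 Ω
X_C = 1/(ωC) = 5.95 Ω
Net reactance X = X_L − X_C = 13.9 Ω
Z = 8.11 + j13.9 Ω
|Z| = √(8.11² + 13.9²) = 16.1 Ω
∠Z = arctan(13.9/8.11) = 59.8°
cos φ = cos(59.8°) = 0.503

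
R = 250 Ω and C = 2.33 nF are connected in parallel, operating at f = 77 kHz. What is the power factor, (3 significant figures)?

ω = 2πf = 483800 rad/s
X_C = 1/(ωC) = 887 Ω
Parallel: admittances add. Y = 1/R + jωC
Y = (0.00400 + j0.00113) S
|Y| = 0.00416 S → |Z| = 1/|Y| = 241 Ω, ∠Z = −∠Y = -15.7°
cos φ = cos(-15.7°) = 0.963

0.963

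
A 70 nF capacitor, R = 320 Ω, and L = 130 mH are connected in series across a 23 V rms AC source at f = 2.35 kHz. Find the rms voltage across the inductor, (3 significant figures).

44.0 V

ω = 2πf = 14770 rad/s
X_L = ωL = 1920 Ω
X_C = 1/(ωC) = 968 Ω
Net reactance X = X_L − X_C = 952 Ω
Z = 320 + j952 Ω
|Z| = √(320² + 952²) = 1000 Ω
I = V/|Z| = 22.9 mA
V_L = I·|Z_L| = 0.0229 × 1920 = 44.0 V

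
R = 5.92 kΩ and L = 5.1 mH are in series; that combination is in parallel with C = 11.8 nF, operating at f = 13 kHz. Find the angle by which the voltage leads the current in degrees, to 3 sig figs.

ω = 2πf = 81680 rad/s
X_L = ωL = 417 Ω
X_C = 1/(ωC) = 1040 Ω
Branch 1 (R+jX_L): Z₁ = 5920 + j417 Ω, |Z₁| = 5930 Ω
Branch 2 (−jX_C): Z₂ = −j1040 Ω
Parallel: Z = Z₁Z₂/(Z₁+Z₂), |Z| = 1030 Ω, ∠Z = -80.0°

-80.0°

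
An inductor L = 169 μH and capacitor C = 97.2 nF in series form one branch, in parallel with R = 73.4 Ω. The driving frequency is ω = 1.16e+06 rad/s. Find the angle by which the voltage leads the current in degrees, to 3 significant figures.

21.4°

X_L = ωL = 196 Ω
X_C = 1/(ωC) = 8.87 Ω
Branch 1: Z₁ = R = 73.4 Ω
Branch 2 (series LC): Z₂ = j(X_L − X_C) = j187 Ω
Parallel: Z = Z₁Z₂/(Z₁+Z₂), |Z| = 68.3 Ω, ∠Z = 21.4°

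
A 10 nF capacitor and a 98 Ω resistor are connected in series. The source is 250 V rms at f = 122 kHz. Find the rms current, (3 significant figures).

1.53 A

ω = 2πf = 766500 rad/s
X_C = 1/(ωC) = 130 Ω
Z = 98.0 − j130 Ω
|Z| = √(98.0² + 130²) = 163 Ω
I = V/|Z| = 250/163 = 1.53 A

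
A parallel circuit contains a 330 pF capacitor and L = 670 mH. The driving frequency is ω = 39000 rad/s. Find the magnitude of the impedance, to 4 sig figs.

39370 Ω

X_L = ωL = 26130 Ω
X_C = 1/(ωC) = 77700 Ω
Parallel: admittances add. Y = 1/(jωL) + jωC
Y = (0 − j2.54e-05) S
|Y| = 2.54e-05 S → |Z| = 1/|Y| = 39370 Ω, ∠Z = −∠Y = 90.00°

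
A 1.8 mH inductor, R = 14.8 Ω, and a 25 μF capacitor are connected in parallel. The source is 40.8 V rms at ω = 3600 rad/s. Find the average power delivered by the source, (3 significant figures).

X_L = ωL = 6.48 Ω
X_C = 1/(ωC) = 11.1 Ω
Parallel: admittances add. Y = 1/R + 1/(jωL) + jωC
Y = (0.0676 − j0.0643) S
|Y| = 0.0933 S → |Z| = 1/|Y| = 10.7 Ω, ∠Z = −∠Y = 43.6°
I = V/|Z| = 3.81 A
P = VI cos φ = 40.8 × 3.81 × cos(43.6°) = 112 W

112 W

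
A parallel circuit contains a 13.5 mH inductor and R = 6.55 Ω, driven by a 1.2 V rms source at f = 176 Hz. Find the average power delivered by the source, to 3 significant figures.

220 mW

ω = 2πf = 1106 rad/s
X_L = ωL = 14.9 Ω
Parallel: admittances add. Y = 1/R + 1/(jωL)
Y = (0.153 − j0.0670) S
|Y| = 0.167 S → |Z| = 1/|Y| = 6.00 Ω, ∠Z = −∠Y = 23.7°
I = V/|Z| = 200 mA
P = VI cos φ = 1.2 × 0.200 × cos(23.7°) = 220 mW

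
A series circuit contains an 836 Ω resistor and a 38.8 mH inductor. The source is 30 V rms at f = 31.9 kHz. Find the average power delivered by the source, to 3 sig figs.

ω = 2πf = 200400 rad/s
X_L = ωL = 7780 Ω
Z = 836 + j7780 Ω
|Z| = √(836² + 7780²) = 7820 Ω
∠Z = arctan(7780/836) = 83.9°
I = V/|Z| = 3.84 mA
P = VI cos φ = 30 × 0.00384 × cos(83.9°) = 12.3 mW

12.3 mW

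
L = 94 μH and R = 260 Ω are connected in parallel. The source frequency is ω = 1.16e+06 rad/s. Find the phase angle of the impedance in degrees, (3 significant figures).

67.2°

X_L = ωL = 109 Ω
Parallel: admittances add. Y = 1/R + 1/(jωL)
Y = (0.00385 − j0.00917) S
|Y| = 0.00994 S → |Z| = 1/|Y| = 101 Ω, ∠Z = −∠Y = 67.2°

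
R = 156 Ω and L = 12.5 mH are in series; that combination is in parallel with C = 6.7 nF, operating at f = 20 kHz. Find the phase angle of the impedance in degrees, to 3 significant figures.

-73.5°

ω = 2πf = 125700 rad/s
X_L = ωL = 1570 Ω
X_C = 1/(ωC) = 1190 Ω
Branch 1 (R+jX_L): Z₁ = 156 + j1570 Ω, |Z₁| = 1580 Ω
Branch 2 (−jX_C): Z₂ = −j1190 Ω
Parallel: Z = Z₁Z₂/(Z₁+Z₂), |Z| = 4530 Ω, ∠Z = -73.5°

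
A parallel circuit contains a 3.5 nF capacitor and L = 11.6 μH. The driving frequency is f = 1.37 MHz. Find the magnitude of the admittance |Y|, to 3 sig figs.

20.1 mS

ω = 2πf = 8.608e+06 rad/s
X_L = ωL = 99.9 Ω
X_C = 1/(ωC) = 33.2 Ω
Parallel: admittances add. Y = 1/(jωL) + jωC
Y = (0 + j0.0201) S
|Y| = 0.0201 S → |Z| = 1/|Y| = 49.7 Ω, ∠Z = −∠Y = -90.0°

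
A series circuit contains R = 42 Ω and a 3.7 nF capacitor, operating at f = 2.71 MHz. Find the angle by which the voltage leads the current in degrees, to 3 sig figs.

-20.7°

ω = 2πf = 1.703e+07 rad/s
X_C = 1/(ωC) = 15.9 Ω
Z = 42.0 − j15.9 Ω
|Z| = √(42.0² + 15.9²) = 44.9 Ω
∠Z = arctan(-15.9/42.0) = -20.7°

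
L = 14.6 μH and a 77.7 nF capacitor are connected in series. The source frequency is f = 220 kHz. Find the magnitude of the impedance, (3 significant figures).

ω = 2πf = 1.382e+06 rad/s
X_L = ωL = 20.2 Ω
X_C = 1/(ωC) = 9.31 Ω
Net reactance X = X_L − X_C = 10.9 Ω
Z = j10.9 Ω
|Z| = √(0² + 10.9²) = 10.9 Ω

10.9 Ω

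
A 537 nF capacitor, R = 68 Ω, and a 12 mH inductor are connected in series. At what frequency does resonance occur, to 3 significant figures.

ω₀ = 1/√(LC) = 1/√(0.012 × 5.37e-07) = 12460 rad/s
f₀ = ω₀/(2π) = 1.98 kHz

1.98 kHz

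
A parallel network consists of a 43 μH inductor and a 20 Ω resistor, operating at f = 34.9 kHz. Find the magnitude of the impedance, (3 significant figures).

8.53 Ω

ω = 2πf = 219300 rad/s
X_L = ωL = 9.43 Ω
Parallel: admittances add. Y = 1/R + 1/(jωL)
Y = (0.0500 − j0.106) S
|Y| = 0.117 S → |Z| = 1/|Y| = 8.53 Ω, ∠Z = −∠Y = 64.8°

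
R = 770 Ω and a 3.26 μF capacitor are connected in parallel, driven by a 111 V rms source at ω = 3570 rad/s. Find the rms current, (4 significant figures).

1.300 A

X_C = 1/(ωC) = 85.92 Ω
Parallel: admittances add. Y = 1/R + jωC
Y = (0.001299 + j0.01164) S
|Y| = 0.01171 S → |Z| = 1/|Y| = 85.39 Ω, ∠Z = −∠Y = -83.63°
I = V/|Z| = 111/85.39 = 1.300 A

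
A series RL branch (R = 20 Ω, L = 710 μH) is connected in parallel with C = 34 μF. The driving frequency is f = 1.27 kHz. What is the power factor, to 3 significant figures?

ω = 2πf = 7980 rad/s
X_L = ωL = 5.67 Ω
X_C = 1/(ωC) = 3.69 Ω
Branch 1 (R+jX_L): Z₁ = 20.0 + j5.67 Ω, |Z₁| = 20.8 Ω
Branch 2 (−jX_C): Z₂ = −j3.69 Ω
Parallel: Z = Z₁Z₂/(Z₁+Z₂), |Z| = 3.81 Ω, ∠Z = -79.8°
cos φ = cos(-79.8°) = 0.176

0.176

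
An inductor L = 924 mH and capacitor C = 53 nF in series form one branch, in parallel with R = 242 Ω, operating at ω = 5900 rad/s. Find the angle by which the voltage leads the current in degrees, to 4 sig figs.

X_L = ωL = 5452 Ω
X_C = 1/(ωC) = 3198 Ω
Branch 1: Z₁ = R = 242.0 Ω
Branch 2 (series LC): Z₂ = j(X_L − X_C) = j2254 Ω
Parallel: Z = Z₁Z₂/(Z₁+Z₂), |Z| = 240.6 Ω, ∠Z = 6.129°

6.129°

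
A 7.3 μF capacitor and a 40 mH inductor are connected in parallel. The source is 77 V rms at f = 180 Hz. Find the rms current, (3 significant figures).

1.07 A

ω = 2πf = 1131 rad/s
X_L = ωL = 45.2 Ω
X_C = 1/(ωC) = 121 Ω
Parallel: admittances add. Y = 1/(jωL) + jωC
Y = (0 − j0.0138) S
|Y| = 0.0138 S → |Z| = 1/|Y| = 72.2 Ω, ∠Z = −∠Y = 90.0°
I = V/|Z| = 77/72.2 = 1.07 A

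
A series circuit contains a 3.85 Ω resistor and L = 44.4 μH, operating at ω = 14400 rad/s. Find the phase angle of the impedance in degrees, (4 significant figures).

9.429°

X_L = ωL = 0.6394 Ω
Z = 3.850 + j0.6394 Ω
|Z| = √(3.850² + 0.6394²) = 3.903 Ω
∠Z = arctan(0.6394/3.850) = 9.429°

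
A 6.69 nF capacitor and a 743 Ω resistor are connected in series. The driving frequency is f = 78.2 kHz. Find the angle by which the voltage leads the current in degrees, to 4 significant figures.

-22.27°

ω = 2πf = 491300 rad/s
X_C = 1/(ωC) = 304.2 Ω
Z = 743.0 − j304.2 Ω
|Z| = √(743.0² + 304.2²) = 802.9 Ω
∠Z = arctan(-304.2/743.0) = -22.27°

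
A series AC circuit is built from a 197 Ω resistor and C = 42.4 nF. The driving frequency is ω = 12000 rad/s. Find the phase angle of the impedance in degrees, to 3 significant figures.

X_C = 1/(ωC) = 1970 Ω
Z = 197 − j1970 Ω
|Z| = √(197² + 1970²) = 1980 Ω
∠Z = arctan(-1970/197) = -84.3°

-84.3°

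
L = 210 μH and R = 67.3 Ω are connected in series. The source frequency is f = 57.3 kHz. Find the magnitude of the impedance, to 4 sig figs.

101.2 Ω

ω = 2πf = 360000 rad/s
X_L = ωL = 75.61 Ω
Z = 67.30 + j75.61 Ω
|Z| = √(67.30² + 75.61²) = 101.2 Ω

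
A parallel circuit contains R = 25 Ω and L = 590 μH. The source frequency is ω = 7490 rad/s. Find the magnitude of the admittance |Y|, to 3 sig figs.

230 mS

X_L = ωL = 4.42 Ω
Parallel: admittances add. Y = 1/R + 1/(jωL)
Y = (0.0400 − j0.226) S
|Y| = 0.230 S → |Z| = 1/|Y| = 4.35 Ω, ∠Z = −∠Y = 80.0°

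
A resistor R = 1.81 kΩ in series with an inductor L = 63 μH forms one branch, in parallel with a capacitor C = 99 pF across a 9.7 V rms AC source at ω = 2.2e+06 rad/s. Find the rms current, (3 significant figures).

X_L = ωL = 139 Ω
X_C = 1/(ωC) = 4590 Ω
Branch 1 (R+jX_L): Z₁ = 1810 + j139 Ω, |Z₁| = 1820 Ω
Branch 2 (−jX_C): Z₂ = −j4590 Ω
Parallel: Z = Z₁Z₂/(Z₁+Z₂), |Z| = 1730 Ω, ∠Z = -17.7°
I = V/|Z| = 9.7/1730 = 5.59 mA

5.59 mA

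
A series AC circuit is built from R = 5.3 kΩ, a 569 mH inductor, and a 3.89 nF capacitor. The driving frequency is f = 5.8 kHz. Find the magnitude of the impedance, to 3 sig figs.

ω = 2πf = 36440 rad/s
X_L = ωL = 20700 Ω
X_C = 1/(ωC) = 7050 Ω
Net reactance X = X_L − X_C = 13700 Ω
Z = 5300 + j13700 Ω
|Z| = √(5300² + 13700²) = 14700 Ω

14700 Ω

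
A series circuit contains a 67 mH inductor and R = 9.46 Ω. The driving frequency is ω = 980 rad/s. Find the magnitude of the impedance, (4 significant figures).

X_L = ωL = 65.66 Ω
Z = 9.460 + j65.66 Ω
|Z| = √(9.460² + 65.66²) = 66.34 Ω

66.34 Ω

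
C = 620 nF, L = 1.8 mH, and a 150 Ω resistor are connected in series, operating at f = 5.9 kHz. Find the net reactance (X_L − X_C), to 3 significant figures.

23.2 Ω

ω = 2πf = 37070 rad/s
X_L = ωL = 66.7 Ω
X_C = 1/(ωC) = 43.5 Ω
X = 66.7 − 43.5 = 23.2 Ω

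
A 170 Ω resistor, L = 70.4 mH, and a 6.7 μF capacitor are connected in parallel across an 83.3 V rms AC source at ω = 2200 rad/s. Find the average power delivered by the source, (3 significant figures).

40.8 W

X_L = ωL = 155 Ω
X_C = 1/(ωC) = 67.8 Ω
Parallel: admittances add. Y = 1/R + 1/(jωL) + jωC
Y = (0.00588 + j0.00828) S
|Y| = 0.0102 S → |Z| = 1/|Y| = 98.4 Ω, ∠Z = −∠Y = -54.6°
I = V/|Z| = 846 mA
P = VI cos φ = 83.3 × 0.846 × cos(-54.6°) = 40.8 W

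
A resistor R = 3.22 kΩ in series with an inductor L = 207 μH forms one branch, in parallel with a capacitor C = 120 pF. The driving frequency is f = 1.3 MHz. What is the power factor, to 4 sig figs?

0.2746

ω = 2πf = 8.168e+06 rad/s
X_L = ωL = 1691 Ω
X_C = 1/(ωC) = 1020 Ω
Branch 1 (R+jX_L): Z₁ = 3220 + j1691 Ω, |Z₁| = 3637 Ω
Branch 2 (−jX_C): Z₂ = −j1020 Ω
Parallel: Z = Z₁Z₂/(Z₁+Z₂), |Z| = 1128 Ω, ∠Z = -74.06°
cos φ = cos(-74.06°) = 0.2746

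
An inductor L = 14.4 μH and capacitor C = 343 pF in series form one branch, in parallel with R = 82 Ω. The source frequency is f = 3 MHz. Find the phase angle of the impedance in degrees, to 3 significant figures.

35.1°

ω = 2πf = 1.885e+07 rad/s
X_L = ωL = 271 Ω
X_C = 1/(ωC) = 155 Ω
Branch 1: Z₁ = R = 82.0 Ω
Branch 2 (series LC): Z₂ = j(X_L − X_C) = j117 Ω
Parallel: Z = Z₁Z₂/(Z₁+Z₂), |Z| = 67.1 Ω, ∠Z = 35.1°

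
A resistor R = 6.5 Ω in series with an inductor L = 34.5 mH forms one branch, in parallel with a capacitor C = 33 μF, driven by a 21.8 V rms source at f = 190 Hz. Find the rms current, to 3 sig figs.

ω = 2πf = 1194 rad/s
X_L = ωL = 41.2 Ω
X_C = 1/(ωC) = 25.4 Ω
Branch 1 (R+jX_L): Z₁ = 6.50 + j41.2 Ω, |Z₁| = 41.7 Ω
Branch 2 (−jX_C): Z₂ = −j25.4 Ω
Parallel: Z = Z₁Z₂/(Z₁+Z₂), |Z| = 61.9 Ω, ∠Z = -76.6°
I = V/|Z| = 21.8/61.9 = 352 mA

352 mA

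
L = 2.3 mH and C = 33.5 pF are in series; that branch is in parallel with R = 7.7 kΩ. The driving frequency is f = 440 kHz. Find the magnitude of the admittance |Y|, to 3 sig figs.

ω = 2πf = 2.765e+06 rad/s
X_L = ωL = 6360 Ω
X_C = 1/(ωC) = 10800 Ω
Branch 1: Z₁ = R = 7700 Ω
Branch 2 (series LC): Z₂ = j(X_L − X_C) = −j4440 Ω
Parallel: Z = Z₁Z₂/(Z₁+Z₂), |Z| = 3850 Ω, ∠Z = -60.0°
|Y| = 1/|Z| = 260 μS

260 μS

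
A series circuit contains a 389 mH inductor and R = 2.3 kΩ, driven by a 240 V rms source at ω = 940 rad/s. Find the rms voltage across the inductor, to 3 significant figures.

37.7 V

X_L = ωL = 366 Ω
Z = 2300 + j366 Ω
|Z| = √(2300² + 366²) = 2330 Ω
I = V/|Z| = 103 mA
V_L = I·|Z_L| = 0.103 × 366 = 37.7 V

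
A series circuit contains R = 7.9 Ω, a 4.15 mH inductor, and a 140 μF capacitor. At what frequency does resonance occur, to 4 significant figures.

208.8 Hz

ω₀ = 1/√(LC) = 1/√(0.00415 × 0.00014) = 1312 rad/s
f₀ = ω₀/(2π) = 208.8 Hz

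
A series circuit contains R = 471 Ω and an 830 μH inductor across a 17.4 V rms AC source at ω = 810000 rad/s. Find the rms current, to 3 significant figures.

21.2 mA

X_L = ωL = 672 Ω
Z = 471 + j672 Ω
|Z| = √(471² + 672²) = 821 Ω
I = V/|Z| = 17.4/821 = 21.2 mA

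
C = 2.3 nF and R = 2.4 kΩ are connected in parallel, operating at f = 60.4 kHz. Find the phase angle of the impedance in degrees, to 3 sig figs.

-64.5°

ω = 2πf = 379500 rad/s
X_C = 1/(ωC) = 1150 Ω
Parallel: admittances add. Y = 1/R + jωC
Y = (0.000417 + j0.000873) S
|Y| = 0.000967 S → |Z| = 1/|Y| = 1030 Ω, ∠Z = −∠Y = -64.5°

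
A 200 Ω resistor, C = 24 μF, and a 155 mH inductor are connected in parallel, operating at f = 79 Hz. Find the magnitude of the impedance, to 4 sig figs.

ω = 2πf = 496.4 rad/s
X_L = ωL = 76.94 Ω
X_C = 1/(ωC) = 83.94 Ω
Parallel: admittances add. Y = 1/R + 1/(jωL) + jωC
Y = (0.005000 − j0.001085) S
|Y| = 0.005116 S → |Z| = 1/|Y| = 195.5 Ω, ∠Z = −∠Y = 12.24°

195.5 Ω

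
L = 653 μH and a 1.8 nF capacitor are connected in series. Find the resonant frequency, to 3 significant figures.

ω₀ = 1/√(LC) = 1/√(0.000653 × 1.8e-09) = 922400 rad/s
f₀ = ω₀/(2π) = 147 kHz

147 kHz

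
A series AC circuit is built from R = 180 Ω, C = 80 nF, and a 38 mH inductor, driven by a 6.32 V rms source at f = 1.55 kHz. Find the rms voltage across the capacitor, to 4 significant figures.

ω = 2πf = 9739 rad/s
X_L = ωL = 370.1 Ω
X_C = 1/(ωC) = 1284 Ω
Net reactance X = X_L − X_C = -913.4 Ω
Z = 180.0 − j913.4 Ω
|Z| = √(180.0² + 913.4²) = 931.0 Ω
I = V/|Z| = 6.788 mA
V_C = I·|Z_C| = 0.006788 × 1284 = 8.713 V

8.713 V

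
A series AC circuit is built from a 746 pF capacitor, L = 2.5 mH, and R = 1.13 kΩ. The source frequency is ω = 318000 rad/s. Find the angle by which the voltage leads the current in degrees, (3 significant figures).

-71.7°

X_L = ωL = 795 Ω
X_C = 1/(ωC) = 4220 Ω
Net reactance X = X_L − X_C = -3420 Ω
Z = 1130 − j3420 Ω
|Z| = √(1130² + 3420²) = 3600 Ω
∠Z = arctan(-3420/1130) = -71.7°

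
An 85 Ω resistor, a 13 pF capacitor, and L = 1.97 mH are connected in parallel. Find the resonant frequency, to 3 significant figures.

995 kHz

ω₀ = 1/√(LC) = 1/√(0.00197 × 1.3e-11) = 6.249e+06 rad/s
f₀ = ω₀/(2π) = 995 kHz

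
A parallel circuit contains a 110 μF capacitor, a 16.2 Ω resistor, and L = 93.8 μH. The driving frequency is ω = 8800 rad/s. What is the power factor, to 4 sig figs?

X_L = ωL = 0.8254 Ω
X_C = 1/(ωC) = 1.033 Ω
Parallel: admittances add. Y = 1/R + 1/(jωL) + jωC
Y = (0.06173 − j0.2435) S
|Y| = 0.2512 S → |Z| = 1/|Y| = 3.981 Ω, ∠Z = −∠Y = 75.77°
cos φ = cos(75.77°) = 0.2458

0.2458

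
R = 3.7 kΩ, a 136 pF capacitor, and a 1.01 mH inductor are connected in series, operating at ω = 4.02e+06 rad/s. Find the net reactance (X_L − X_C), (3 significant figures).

2230 Ω

X_L = ωL = 4060 Ω
X_C = 1/(ωC) = 1830 Ω
X = 4060 − 1830 = 2230 Ω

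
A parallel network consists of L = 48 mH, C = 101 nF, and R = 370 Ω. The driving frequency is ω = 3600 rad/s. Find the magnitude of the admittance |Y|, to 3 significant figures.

6.06 mS

X_L = ωL = 173 Ω
X_C = 1/(ωC) = 2750 Ω
Parallel: admittances add. Y = 1/R + 1/(jωL) + jωC
Y = (0.00270 − j0.00542) S
|Y| = 0.00606 S → |Z| = 1/|Y| = 165 Ω, ∠Z = −∠Y = 63.5°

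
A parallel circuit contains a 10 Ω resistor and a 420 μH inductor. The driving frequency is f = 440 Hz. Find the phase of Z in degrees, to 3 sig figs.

ω = 2πf = 2765 rad/s
X_L = ωL = 1.16 Ω
Parallel: admittances add. Y = 1/R + 1/(jωL)
Y = (0.100 − j0.861) S
|Y| = 0.867 S → |Z| = 1/|Y| = 1.15 Ω, ∠Z = −∠Y = 83.4°

83.4°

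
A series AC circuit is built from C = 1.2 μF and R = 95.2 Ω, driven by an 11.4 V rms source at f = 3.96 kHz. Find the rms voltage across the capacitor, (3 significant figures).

3.78 V

ω = 2πf = 24880 rad/s
X_C = 1/(ωC) = 33.5 Ω
Z = 95.2 − j33.5 Ω
|Z| = √(95.2² + 33.5²) = 101 Ω
I = V/|Z| = 113 mA
V_C = I·|Z_C| = 0.113 × 33.5 = 3.78 V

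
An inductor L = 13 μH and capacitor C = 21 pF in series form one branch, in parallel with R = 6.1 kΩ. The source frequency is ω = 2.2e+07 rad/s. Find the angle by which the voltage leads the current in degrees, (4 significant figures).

-72.88°

X_L = ωL = 286.0 Ω
X_C = 1/(ωC) = 2165 Ω
Branch 1: Z₁ = R = 6100 Ω
Branch 2 (series LC): Z₂ = j(X_L − X_C) = −j1879 Ω
Parallel: Z = Z₁Z₂/(Z₁+Z₂), |Z| = 1795 Ω, ∠Z = -72.88°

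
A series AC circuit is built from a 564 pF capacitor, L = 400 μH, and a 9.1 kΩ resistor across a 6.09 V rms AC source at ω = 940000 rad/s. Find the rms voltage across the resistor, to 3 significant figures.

X_L = ωL = 376 Ω
X_C = 1/(ωC) = 1890 Ω
Net reactance X = X_L − X_C = -1510 Ω
Z = 9100 − j1510 Ω
|Z| = √(9100² + 1510²) = 9220 Ω
I = V/|Z| = 660 μA
V_R = I·|Z_R| = 0.000660 × 9100 = 6.01 V

6.01 V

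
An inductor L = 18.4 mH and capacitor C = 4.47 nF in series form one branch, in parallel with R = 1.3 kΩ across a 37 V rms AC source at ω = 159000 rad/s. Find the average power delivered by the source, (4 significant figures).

X_L = ωL = 2926 Ω
X_C = 1/(ωC) = 1407 Ω
Branch 1: Z₁ = R = 1300 Ω
Branch 2 (series LC): Z₂ = j(X_L − X_C) = j1519 Ω
Parallel: Z = Z₁Z₂/(Z₁+Z₂), |Z| = 987.6 Ω, ∠Z = 40.57°
I = V/|Z| = 37.47 mA
P = VI cos φ = 37 × 0.03747 × cos(40.57°) = 1.053 W

1.053 W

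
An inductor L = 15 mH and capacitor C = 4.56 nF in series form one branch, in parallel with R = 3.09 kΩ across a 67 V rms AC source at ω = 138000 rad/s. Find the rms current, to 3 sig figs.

141 mA

X_L = ωL = 2070 Ω
X_C = 1/(ωC) = 1590 Ω
Branch 1: Z₁ = R = 3090 Ω
Branch 2 (series LC): Z₂ = j(X_L − X_C) = j481 Ω
Parallel: Z = Z₁Z₂/(Z₁+Z₂), |Z| = 475 Ω, ∠Z = 81.2°
I = V/|Z| = 67/475 = 141 mA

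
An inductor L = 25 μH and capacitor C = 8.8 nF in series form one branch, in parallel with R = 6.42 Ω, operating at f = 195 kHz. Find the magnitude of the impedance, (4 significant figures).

ω = 2πf = 1.225e+06 rad/s
X_L = ωL = 30.63 Ω
X_C = 1/(ωC) = 92.75 Ω
Branch 1: Z₁ = R = 6.420 Ω
Branch 2 (series LC): Z₂ = j(X_L − X_C) = −j62.12 Ω
Parallel: Z = Z₁Z₂/(Z₁+Z₂), |Z| = 6.386 Ω, ∠Z = -5.901°

6.386 Ω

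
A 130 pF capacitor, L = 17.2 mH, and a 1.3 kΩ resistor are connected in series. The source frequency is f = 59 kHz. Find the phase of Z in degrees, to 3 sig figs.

ω = 2πf = 370700 rad/s
X_L = ωL = 6380 Ω
X_C = 1/(ωC) = 20800 Ω
Net reactance X = X_L − X_C = -14400 Ω
Z = 1300 − j14400 Ω
|Z| = √(1300² + 14400²) = 14400 Ω
∠Z = arctan(-14400/1300) = -84.8°

-84.8°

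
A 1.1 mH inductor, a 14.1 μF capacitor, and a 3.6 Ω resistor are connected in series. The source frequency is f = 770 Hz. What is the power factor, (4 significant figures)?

ω = 2πf = 4838 rad/s
X_L = ωL = 5.322 Ω
X_C = 1/(ωC) = 14.66 Ω
Net reactance X = X_L − X_C = -9.337 Ω
Z = 3.600 − j9.337 Ω
|Z| = √(3.600² + 9.337²) = 10.01 Ω
∠Z = arctan(-9.337/3.600) = -68.92°
cos φ = cos(-68.92°) = 0.3597

0.3597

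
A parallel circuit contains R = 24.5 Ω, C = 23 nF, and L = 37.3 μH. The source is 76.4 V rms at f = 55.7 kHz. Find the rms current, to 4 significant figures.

ω = 2πf = 350000 rad/s
X_L = ωL = 13.05 Ω
X_C = 1/(ωC) = 124.2 Ω
Parallel: admittances add. Y = 1/R + 1/(jωL) + jωC
Y = (0.04082 − j0.06856) S
|Y| = 0.07979 S → |Z| = 1/|Y| = 12.53 Ω, ∠Z = −∠Y = 59.23°
I = V/|Z| = 76.4/12.53 = 6.096 A

6.096 A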